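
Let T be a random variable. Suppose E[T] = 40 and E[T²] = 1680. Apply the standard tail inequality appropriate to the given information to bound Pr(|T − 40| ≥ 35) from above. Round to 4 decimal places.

0.0653

The first two moments determine the variance, so Chebyshev's inequality is the sharpest standard bound available.
Var(T) = E[T²] − (E[T])² = 1680 − 1600 = 80.
Chebyshev's inequality: Pr(|T − μ| ≥ t) ≤ Var(T)/t² = 80/1225 = 0.0653.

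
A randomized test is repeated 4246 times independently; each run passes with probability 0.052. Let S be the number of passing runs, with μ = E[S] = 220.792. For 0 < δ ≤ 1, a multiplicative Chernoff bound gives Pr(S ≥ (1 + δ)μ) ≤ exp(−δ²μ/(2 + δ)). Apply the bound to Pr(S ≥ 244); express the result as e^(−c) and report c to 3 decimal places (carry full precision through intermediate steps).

Write 244 = (1 + δ)μ, so δ = 244/220.792 − 1 = 0.1051125…
Then the exponent is δ²μ/(2 + δ) = (244 − μ)² / (μ·(2 + δ)) = 1.158822.

1.159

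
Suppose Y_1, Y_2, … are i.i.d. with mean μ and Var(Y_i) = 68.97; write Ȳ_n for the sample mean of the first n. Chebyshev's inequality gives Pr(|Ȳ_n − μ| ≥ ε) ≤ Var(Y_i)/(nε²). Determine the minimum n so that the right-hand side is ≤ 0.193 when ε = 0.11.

Require 68.97/(n·0.11²) ≤ 0.193, i.e. n ≥ 68.97/(0.193·0.11²) = 29533.679.
The smallest integer n is 29534.

29534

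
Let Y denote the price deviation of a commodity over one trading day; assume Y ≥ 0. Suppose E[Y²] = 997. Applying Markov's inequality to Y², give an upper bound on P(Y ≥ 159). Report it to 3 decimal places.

Since Y ≥ 0, the event {Y ≥ 159} is the same as {Y² ≥ 25281}.
Markov's inequality applied to Y² gives P(Y² ≥ 25281) ≤ E[Y²]/25281 = 997/25281 = 0.0394.

0.039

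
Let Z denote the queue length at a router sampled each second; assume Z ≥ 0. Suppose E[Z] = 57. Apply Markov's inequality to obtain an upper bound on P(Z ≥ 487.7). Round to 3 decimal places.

Markov's inequality: for a non-negative random variable, P(Z ≥ a) ≤ E[Z]/a.
Here E[Z] = 57 and a = 487.7, so the bound is 57/487.7 = 0.1169.

0.117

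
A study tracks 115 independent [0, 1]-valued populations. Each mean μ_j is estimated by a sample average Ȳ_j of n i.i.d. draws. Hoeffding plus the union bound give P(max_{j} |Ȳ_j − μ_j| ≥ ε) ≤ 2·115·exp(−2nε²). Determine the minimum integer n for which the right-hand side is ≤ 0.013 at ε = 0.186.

Need 2·115·exp(−2nε²) ≤ 0.013, i.e. exp(−2nε²) ≤ 0.013/230.
So 2nε² ≥ ln(230/0.013) = 9.780885.
Hence n ≥ 9.780885/(2·0.186²) = 141.359.
The smallest integer n is 142.

142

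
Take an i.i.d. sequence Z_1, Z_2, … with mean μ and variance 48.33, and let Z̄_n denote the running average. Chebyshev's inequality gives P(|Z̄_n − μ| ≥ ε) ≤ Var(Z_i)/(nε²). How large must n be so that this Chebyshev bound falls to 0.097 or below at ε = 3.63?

Require 48.33/(n·3.63²) ≤ 0.097, i.e. n ≥ 48.33/(0.097·3.63²) = 37.812.
The smallest integer n is 38.

38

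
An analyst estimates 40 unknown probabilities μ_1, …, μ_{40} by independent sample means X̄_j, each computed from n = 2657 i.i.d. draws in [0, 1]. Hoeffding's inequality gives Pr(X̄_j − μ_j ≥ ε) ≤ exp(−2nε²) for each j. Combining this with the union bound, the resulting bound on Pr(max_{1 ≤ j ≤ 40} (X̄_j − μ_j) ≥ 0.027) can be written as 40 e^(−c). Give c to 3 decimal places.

Union bound over the 40 events: Pr(max_{1 ≤ j ≤ 40} (X̄_j − μ_j) ≥ 0.027) ≤ 40·exp(−2nε²) = 40 exp(−2·2657·0.027²).
So c = 2·2657·0.027² = 3.8739.

3.874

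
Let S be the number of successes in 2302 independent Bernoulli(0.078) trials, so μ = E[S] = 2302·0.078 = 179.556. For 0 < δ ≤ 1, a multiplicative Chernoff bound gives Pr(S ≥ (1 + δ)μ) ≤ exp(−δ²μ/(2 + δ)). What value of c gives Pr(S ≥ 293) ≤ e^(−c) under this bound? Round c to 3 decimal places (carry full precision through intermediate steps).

27.234

Write 293 = (1 + δ)μ, so δ = 293/179.556 − 1 = 0.6318029…
Then the exponent is δ²μ/(2 + δ) = (293 − μ)² / (μ·(2 + δ)) = 27.233896.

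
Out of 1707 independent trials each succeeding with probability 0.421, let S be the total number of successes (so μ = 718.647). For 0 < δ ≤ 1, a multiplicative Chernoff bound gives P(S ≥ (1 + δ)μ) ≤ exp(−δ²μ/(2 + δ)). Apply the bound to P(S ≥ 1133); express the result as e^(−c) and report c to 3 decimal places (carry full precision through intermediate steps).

Write 1133 = (1 + δ)μ, so δ = 1133/718.647 − 1 = 0.5765738…
Then the exponent is δ²μ/(2 + δ) = (1133 − μ)² / (μ·(2 + δ)) = 92.721998.

92.722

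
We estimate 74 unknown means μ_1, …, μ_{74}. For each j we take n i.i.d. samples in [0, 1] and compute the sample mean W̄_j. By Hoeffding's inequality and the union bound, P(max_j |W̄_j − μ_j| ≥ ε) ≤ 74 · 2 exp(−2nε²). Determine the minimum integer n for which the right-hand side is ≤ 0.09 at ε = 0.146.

174

Need 2·74·exp(−2nε²) ≤ 0.09, i.e. exp(−2nε²) ≤ 0.09/148.
So 2nε² ≥ ln(148/0.09) = 7.405158.
Hence n ≥ 7.405158/(2·0.146²) = 173.700.
The smallest integer n is 174.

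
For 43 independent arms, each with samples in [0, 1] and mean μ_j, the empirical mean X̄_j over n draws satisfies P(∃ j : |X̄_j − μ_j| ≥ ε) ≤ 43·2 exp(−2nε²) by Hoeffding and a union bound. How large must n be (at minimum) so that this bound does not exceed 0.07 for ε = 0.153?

Need 2·43·exp(−2nε²) ≤ 0.07, i.e. exp(−2nε²) ≤ 0.07/86.
So 2nε² ≥ ln(86/0.07) = 7.113607.
Hence n ≥ 7.113607/(2·0.153²) = 151.942.
The smallest integer n is 152.

152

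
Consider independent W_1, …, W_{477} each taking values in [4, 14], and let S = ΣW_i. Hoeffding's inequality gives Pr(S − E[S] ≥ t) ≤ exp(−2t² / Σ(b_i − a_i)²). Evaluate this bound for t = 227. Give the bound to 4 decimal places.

Σ(b_i − a_i)² = 477·(10)² = 47700.
Exponent = 2·227²/47700 = 2.1605.
Bound = exp(−2.1605) = 0.11526.

0.1153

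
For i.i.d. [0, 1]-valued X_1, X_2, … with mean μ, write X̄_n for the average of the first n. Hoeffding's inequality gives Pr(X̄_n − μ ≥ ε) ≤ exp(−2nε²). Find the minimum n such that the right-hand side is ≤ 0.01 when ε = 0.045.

1138

Require exp(−2nε²) ≤ 0.01, i.e. 2nε² ≥ ln(1/0.01) = 4.605170.
So n ≥ 4.605170 / (2·0.045²) = 1137.079.
The smallest integer n is 1138.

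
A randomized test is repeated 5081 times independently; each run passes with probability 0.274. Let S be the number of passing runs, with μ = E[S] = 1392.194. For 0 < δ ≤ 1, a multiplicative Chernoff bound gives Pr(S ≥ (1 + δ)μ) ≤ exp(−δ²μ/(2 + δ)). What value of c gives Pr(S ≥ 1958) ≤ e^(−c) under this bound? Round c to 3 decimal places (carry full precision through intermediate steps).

Write 1958 = (1 + δ)μ, so δ = 1958/1392.194 − 1 = 0.4064132…
Then the exponent is δ²μ/(2 + δ) = (1958 − μ)² / (μ·(2 + δ)) = 95.557580.

95.558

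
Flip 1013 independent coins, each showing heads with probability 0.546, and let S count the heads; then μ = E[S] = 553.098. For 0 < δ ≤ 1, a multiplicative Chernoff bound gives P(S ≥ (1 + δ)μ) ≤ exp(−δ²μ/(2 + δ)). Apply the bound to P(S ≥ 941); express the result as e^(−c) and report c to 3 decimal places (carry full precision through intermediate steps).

Write 941 = (1 + δ)μ, so δ = 941/553.098 − 1 = 0.701326…
Then the exponent is δ²μ/(2 + δ) = (941 − μ)² / (μ·(2 + δ)) = 100.708228.

100.708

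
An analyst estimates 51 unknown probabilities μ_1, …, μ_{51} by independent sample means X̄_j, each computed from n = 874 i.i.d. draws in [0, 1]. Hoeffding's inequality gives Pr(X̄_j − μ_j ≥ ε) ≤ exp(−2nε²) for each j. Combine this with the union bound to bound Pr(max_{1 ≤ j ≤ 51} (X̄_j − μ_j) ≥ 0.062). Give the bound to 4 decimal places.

Per-experiment Hoeffding bound: exp(−2·874·0.062²) = exp(−6.71931) = 0.0012074.
Union bound over 51 events: 51·0.0012074 = 0.06158.

0.0616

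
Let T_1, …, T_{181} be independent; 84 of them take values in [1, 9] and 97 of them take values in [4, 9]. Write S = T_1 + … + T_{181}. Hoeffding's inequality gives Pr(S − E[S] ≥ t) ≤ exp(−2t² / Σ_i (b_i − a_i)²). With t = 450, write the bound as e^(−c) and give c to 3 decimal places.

51.916

Σ(b_i − a_i)² = 84·8² + 97·5² = 7801.
c = 2t² / 7801 = 2·450² / 7801 = 51.9164.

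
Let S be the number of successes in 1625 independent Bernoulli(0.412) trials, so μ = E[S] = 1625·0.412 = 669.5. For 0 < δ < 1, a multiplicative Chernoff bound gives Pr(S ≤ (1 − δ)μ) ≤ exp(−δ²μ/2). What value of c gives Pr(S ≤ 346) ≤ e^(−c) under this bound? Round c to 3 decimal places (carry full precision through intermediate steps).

Write 346 = (1 − δ)μ, so δ = 1 − 346/669.5 = 0.4831964…
Then the exponent is δ²μ/2 = (μ − 346)²/(2μ) = 78.157020.

78.157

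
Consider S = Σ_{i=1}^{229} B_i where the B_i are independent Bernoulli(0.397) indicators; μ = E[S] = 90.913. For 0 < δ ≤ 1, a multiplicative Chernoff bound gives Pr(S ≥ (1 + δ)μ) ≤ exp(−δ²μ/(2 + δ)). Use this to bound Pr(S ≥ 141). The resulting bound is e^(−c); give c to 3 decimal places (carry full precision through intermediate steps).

10.817

Write 141 = (1 + δ)μ, so δ = 141/90.913 − 1 = 0.5509333…
Then the exponent is δ²μ/(2 + δ) = (141 − μ)² / (μ·(2 + δ)) = 10.817451.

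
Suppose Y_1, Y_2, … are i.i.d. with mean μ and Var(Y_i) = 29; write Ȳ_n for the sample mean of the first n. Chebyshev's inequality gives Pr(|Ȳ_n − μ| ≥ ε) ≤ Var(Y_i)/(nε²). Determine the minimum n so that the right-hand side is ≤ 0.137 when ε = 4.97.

Require 29/(n·4.97²) ≤ 0.137, i.e. n ≥ 29/(0.137·4.97²) = 8.570.
The smallest integer n is 9.

9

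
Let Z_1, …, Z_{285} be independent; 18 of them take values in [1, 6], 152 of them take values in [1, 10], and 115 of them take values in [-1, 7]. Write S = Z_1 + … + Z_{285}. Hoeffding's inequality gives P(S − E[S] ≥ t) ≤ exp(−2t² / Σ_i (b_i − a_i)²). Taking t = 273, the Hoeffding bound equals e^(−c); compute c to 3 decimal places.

7.408

Σ(b_i − a_i)² = 18·5² + 152·9² + 115·8² = 20122.
c = 2t² / 20122 = 2·273² / 20122 = 7.4077.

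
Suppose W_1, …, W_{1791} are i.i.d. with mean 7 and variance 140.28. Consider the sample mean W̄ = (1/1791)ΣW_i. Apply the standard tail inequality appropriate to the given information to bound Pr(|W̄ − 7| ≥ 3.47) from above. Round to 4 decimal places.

0.0065

With mean and variance of each term known, Chebyshev's inequality bounds the deviation of the sum (or sample mean).
Var(W̄) = Var(W_i)/n = 140.28/1791 = 0.078325.
Chebyshev: Pr(|W̄ − 7| ≥ 3.47) ≤ Var(W̄)/(3.47)² = 140.28/(1791·3.47²) = 0.0065.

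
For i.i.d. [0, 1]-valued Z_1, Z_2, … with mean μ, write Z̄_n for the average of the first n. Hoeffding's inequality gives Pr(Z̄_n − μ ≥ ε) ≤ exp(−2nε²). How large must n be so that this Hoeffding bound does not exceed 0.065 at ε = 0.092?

162

Require exp(−2nε²) ≤ 0.065, i.e. 2nε² ≥ ln(1/0.065) = 2.733368.
So n ≥ 2.733368 / (2·0.092²) = 161.470.
The smallest integer n is 162.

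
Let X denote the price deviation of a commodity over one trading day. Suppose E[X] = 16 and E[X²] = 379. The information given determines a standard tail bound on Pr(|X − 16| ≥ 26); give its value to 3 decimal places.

0.182

The first two moments determine the variance, so Chebyshev's inequality is the sharpest standard bound available.
Var(X) = E[X²] − (E[X])² = 379 − 256 = 123.
Chebyshev's inequality: Pr(|X − μ| ≥ t) ≤ Var(X)/t² = 123/676 = 0.1820.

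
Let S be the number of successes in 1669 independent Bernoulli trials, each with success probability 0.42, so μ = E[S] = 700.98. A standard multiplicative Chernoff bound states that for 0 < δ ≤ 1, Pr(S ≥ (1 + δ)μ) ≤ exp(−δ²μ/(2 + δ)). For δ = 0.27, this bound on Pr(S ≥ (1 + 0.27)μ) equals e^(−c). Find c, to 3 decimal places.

c = δ²μ/(2 + δ) = 0.27²·700.98/(2 + 0.27) = 22.5116.

22.512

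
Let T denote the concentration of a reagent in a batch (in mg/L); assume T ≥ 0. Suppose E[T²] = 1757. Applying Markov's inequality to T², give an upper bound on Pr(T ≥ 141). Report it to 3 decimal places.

0.088

Since T ≥ 0, the event {T ≥ 141} is the same as {T² ≥ 19881}.
Markov's inequality applied to T² gives Pr(T² ≥ 19881) ≤ E[T²]/19881 = 1757/19881 = 0.0884.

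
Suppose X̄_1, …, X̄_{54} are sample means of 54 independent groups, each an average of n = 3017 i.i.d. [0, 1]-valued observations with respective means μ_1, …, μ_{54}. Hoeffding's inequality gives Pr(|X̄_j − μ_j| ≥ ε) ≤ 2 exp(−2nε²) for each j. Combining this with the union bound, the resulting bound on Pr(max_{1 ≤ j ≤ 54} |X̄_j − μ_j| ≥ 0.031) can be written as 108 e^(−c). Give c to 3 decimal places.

5.799

Union bound over the 54 events: Pr(max_{1 ≤ j ≤ 54} |X̄_j − μ_j| ≥ 0.031) ≤ 54·2·exp(−2nε²) = 108 exp(−2·3017·0.031²).
So c = 2·3017·0.031² = 5.7987.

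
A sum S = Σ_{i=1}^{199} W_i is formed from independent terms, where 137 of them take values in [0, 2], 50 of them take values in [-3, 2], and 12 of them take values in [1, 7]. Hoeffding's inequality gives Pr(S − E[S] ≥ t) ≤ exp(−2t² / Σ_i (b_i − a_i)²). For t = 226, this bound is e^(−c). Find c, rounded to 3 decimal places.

45.808

Σ(b_i − a_i)² = 137·2² + 50·5² + 12·6² = 2230.
c = 2t² / 2230 = 2·226² / 2230 = 45.8081.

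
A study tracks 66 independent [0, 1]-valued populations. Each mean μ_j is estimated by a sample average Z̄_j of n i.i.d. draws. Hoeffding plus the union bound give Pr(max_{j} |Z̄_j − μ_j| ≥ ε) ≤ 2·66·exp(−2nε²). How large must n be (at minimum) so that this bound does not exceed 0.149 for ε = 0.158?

Need 2·66·exp(−2nε²) ≤ 0.149, i.e. exp(−2nε²) ≤ 0.149/132.
So 2nε² ≥ ln(132/0.149) = 6.786611.
Hence n ≥ 6.786611/(2·0.158²) = 135.928.
The smallest integer n is 136.

136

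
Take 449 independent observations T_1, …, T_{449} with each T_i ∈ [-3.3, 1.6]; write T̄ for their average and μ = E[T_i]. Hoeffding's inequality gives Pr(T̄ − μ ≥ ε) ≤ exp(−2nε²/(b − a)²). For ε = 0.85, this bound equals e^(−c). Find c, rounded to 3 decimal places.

c = 2nε²/(b − a)² = 2·449·0.85² / 4.9² = 27.0223.

27.022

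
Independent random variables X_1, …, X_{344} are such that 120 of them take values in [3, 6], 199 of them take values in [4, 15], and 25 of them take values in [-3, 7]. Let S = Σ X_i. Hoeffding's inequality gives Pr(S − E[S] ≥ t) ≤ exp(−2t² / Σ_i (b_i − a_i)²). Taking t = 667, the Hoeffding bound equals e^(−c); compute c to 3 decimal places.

32.170

Σ(b_i − a_i)² = 120·3² + 199·11² + 25·10² = 27659.
c = 2t² / 27659 = 2·667² / 27659 = 32.1696.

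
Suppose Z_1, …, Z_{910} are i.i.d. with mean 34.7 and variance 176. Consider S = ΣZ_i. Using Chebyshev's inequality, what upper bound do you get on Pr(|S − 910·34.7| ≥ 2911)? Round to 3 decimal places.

0.019

Var(S) = n·Var(Z_i) = 910·176 = 160160.
Chebyshev: Pr(|S − 910·34.7| ≥ 2911) ≤ Var(S)/2911² = 160160/8473921 = 0.0189.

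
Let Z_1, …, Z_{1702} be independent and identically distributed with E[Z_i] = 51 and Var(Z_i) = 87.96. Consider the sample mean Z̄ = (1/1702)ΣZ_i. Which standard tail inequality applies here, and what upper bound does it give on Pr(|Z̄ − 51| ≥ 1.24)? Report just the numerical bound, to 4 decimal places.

With mean and variance of each term known, Chebyshev's inequality bounds the deviation of the sum (or sample mean).
Var(Z̄) = Var(Z_i)/n = 87.96/1702 = 0.05168.
Chebyshev: Pr(|Z̄ − 51| ≥ 1.24) ≤ Var(Z̄)/(1.24)² = 87.96/(1702·1.24²) = 0.0336.

0.0336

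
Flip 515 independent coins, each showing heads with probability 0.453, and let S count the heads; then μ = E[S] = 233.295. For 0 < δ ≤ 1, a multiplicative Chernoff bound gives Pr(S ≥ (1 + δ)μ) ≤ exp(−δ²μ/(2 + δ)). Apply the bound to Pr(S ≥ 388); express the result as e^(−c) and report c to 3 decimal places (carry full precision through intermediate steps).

Write 388 = (1 + δ)μ, so δ = 388/233.295 − 1 = 0.6631304…
Then the exponent is δ²μ/(2 + δ) = (388 − μ)² / (μ·(2 + δ)) = 38.522179.

38.522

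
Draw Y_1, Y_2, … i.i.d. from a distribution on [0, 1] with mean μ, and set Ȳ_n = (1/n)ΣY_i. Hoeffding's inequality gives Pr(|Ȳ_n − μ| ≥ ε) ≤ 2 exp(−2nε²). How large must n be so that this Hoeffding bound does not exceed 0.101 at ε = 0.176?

Require 2·exp(−2nε²) ≤ 0.101, i.e. 2nε² ≥ ln(2/0.101) = 2.985782.
So n ≥ 2.985782 / (2·0.176²) = 48.195.
The smallest integer n is 49.

49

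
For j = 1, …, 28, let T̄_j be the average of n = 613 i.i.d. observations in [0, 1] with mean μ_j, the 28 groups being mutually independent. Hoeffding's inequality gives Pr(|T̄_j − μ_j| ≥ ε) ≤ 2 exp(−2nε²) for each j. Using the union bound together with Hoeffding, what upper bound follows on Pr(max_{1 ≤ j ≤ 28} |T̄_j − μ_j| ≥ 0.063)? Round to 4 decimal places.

Per-experiment Hoeffding bound: 2·exp(−2·613·0.063²) = 2·exp(−4.86599) = 0.015408.
Union bound over 28 events: 28·0.015408 = 0.43143.

0.4314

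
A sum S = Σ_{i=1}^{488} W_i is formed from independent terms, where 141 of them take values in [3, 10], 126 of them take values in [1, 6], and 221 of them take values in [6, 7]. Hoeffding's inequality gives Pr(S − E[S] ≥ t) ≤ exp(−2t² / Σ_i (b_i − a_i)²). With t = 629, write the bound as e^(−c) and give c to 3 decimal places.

76.973

Σ(b_i − a_i)² = 141·7² + 126·5² + 221·1² = 10280.
c = 2t² / 10280 = 2·629² / 10280 = 76.9730.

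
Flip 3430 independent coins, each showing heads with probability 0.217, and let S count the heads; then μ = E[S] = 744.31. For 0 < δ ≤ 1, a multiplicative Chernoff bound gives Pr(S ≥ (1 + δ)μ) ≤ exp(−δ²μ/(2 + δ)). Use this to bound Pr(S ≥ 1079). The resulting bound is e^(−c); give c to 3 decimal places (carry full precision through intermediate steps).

Write 1079 = (1 + δ)μ, so δ = 1079/744.31 − 1 = 0.4496648…
Then the exponent is δ²μ/(2 + δ) = (1079 − μ)² / (μ·(2 + δ)) = 61.436287.

61.436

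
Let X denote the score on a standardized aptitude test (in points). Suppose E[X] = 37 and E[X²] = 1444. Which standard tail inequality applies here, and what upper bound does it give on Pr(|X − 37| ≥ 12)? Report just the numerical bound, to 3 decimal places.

The first two moments determine the variance, so Chebyshev's inequality is the sharpest standard bound available.
Var(X) = E[X²] − (E[X])² = 1444 − 1369 = 75.
Chebyshev's inequality: Pr(|X − μ| ≥ t) ≤ Var(X)/t² = 75/144 = 0.5208.

0.521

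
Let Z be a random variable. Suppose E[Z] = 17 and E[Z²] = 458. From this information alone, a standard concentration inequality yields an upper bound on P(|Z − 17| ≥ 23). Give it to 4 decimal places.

0.3195

The first two moments determine the variance, so Chebyshev's inequality is the sharpest standard bound available.
Var(Z) = E[Z²] − (E[Z])² = 458 − 289 = 169.
Chebyshev's inequality: P(|Z − μ| ≥ t) ≤ Var(Z)/t² = 169/529 = 0.3195.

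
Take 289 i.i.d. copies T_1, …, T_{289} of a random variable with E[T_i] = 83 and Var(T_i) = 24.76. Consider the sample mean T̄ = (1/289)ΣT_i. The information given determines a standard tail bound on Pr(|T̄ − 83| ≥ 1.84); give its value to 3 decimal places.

With mean and variance of each term known, Chebyshev's inequality bounds the deviation of the sum (or sample mean).
Var(T̄) = Var(T_i)/n = 24.76/289 = 0.085675.
Chebyshev: Pr(|T̄ − 83| ≥ 1.84) ≤ Var(T̄)/(1.84)² = 24.76/(289·1.84²) = 0.0253.

0.025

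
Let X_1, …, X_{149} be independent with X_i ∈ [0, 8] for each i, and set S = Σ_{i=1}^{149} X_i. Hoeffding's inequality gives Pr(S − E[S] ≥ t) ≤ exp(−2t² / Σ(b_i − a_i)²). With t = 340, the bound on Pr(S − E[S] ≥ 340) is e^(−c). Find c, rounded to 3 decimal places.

24.245

Σ(b_i − a_i)² = 149·(8)² = 9536.
c = 2t²/9536 = 2·340²/9536 = 24.2450.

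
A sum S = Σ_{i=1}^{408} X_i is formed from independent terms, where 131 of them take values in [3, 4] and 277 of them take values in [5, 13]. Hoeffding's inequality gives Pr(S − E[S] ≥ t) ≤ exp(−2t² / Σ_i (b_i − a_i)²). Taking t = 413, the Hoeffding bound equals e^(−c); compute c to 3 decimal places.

19.102

Σ(b_i − a_i)² = 131·1² + 277·8² = 17859.
c = 2t² / 17859 = 2·413² / 17859 = 19.1017.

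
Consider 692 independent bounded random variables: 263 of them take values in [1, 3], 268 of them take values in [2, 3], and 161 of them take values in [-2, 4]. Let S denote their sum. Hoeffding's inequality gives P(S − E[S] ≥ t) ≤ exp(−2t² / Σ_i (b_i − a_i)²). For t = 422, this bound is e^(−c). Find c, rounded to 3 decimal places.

50.052

Σ(b_i − a_i)² = 263·2² + 268·1² + 161·6² = 7116.
c = 2t² / 7116 = 2·422² / 7116 = 50.0517.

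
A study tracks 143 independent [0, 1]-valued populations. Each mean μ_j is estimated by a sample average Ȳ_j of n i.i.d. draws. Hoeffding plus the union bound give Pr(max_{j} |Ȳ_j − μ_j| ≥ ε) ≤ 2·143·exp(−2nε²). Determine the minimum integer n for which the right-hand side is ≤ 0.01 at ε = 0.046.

Need 2·143·exp(−2nε²) ≤ 0.01, i.e. exp(−2nε²) ≤ 0.01/286.
So 2nε² ≥ ln(286/0.01) = 10.261162.
Hence n ≥ 10.261162/(2·0.046²) = 2424.660.
The smallest integer n is 2425.

2425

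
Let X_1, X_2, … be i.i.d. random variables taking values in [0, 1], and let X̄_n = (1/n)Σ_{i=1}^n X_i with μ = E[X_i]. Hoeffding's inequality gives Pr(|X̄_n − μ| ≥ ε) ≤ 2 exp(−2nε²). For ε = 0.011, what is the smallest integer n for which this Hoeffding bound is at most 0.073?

Require 2·exp(−2nε²) ≤ 0.073, i.e. 2nε² ≥ ln(2/0.073) = 3.310443.
So n ≥ 3.310443 / (2·0.011²) = 13679.517.
The smallest integer n is 13680.

13680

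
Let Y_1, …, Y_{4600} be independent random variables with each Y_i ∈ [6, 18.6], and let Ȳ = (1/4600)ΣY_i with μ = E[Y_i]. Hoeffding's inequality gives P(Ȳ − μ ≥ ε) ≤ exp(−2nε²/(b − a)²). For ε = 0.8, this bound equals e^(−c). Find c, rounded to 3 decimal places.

c = 2nε²/(b − a)² = 2·4600·0.8² / 12.6² = 37.0874.

37.087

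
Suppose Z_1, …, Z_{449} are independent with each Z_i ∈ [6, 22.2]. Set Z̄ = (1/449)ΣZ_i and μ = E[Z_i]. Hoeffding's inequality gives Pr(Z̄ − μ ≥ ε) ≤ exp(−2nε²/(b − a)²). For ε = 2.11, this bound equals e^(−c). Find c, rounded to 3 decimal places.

15.234

c = 2nε²/(b − a)² = 2·449·2.11² / 16.2² = 15.2339.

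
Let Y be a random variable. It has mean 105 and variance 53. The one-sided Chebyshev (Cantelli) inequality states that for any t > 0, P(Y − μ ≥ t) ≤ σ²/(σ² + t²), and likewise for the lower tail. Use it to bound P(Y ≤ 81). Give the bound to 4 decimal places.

0.0843

Here σ² = 53 and t = 24, so σ² + t² = 629.
Cantelli's bound: 53/629 = 0.0843.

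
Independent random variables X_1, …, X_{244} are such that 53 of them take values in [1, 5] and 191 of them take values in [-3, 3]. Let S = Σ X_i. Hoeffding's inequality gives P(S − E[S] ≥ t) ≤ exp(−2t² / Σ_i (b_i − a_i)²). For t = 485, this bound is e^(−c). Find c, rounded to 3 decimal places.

60.908

Σ(b_i − a_i)² = 53·4² + 191·6² = 7724.
c = 2t² / 7724 = 2·485² / 7724 = 60.9076.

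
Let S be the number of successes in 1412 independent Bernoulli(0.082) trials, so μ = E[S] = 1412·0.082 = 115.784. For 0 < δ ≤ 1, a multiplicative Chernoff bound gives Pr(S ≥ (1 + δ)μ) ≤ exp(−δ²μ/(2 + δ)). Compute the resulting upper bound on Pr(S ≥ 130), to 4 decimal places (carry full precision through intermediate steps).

Write 130 = (1 + δ)μ, so δ = 130/115.784 − 1 = 0.1227803…
Then the exponent is δ²μ/(2 + δ) = (130 − μ)² / (μ·(2 + δ)) = 0.822245.
Bound = exp(−0.822245) = 0.43944.

0.4394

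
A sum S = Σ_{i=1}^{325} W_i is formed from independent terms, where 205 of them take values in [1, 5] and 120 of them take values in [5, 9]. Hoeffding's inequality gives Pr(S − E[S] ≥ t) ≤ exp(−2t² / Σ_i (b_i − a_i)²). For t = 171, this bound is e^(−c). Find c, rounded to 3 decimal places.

Σ(b_i − a_i)² = 205·4² + 120·4² = 5200.
c = 2t² / 5200 = 2·171² / 5200 = 11.2465.

11.247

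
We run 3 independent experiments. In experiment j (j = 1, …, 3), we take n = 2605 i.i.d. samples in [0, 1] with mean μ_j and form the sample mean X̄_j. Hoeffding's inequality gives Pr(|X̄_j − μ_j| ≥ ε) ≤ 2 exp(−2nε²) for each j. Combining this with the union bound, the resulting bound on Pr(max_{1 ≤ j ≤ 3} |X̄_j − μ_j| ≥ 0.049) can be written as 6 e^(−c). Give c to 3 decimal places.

Union bound over the 3 events: Pr(max_{1 ≤ j ≤ 3} |X̄_j − μ_j| ≥ 0.049) ≤ 3·2·exp(−2nε²) = 6 exp(−2·2605·0.049²).
So c = 2·2605·0.049² = 12.5092.

12.509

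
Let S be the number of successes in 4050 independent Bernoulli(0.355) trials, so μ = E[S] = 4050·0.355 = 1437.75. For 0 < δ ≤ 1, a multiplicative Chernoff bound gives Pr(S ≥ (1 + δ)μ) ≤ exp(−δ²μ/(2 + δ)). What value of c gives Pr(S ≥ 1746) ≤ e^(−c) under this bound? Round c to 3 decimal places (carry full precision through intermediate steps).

Write 1746 = (1 + δ)μ, so δ = 1746/1437.75 − 1 = 0.2143975…
Then the exponent is δ²μ/(2 + δ) = (1746 − μ)² / (μ·(2 + δ)) = 29.844700.

29.845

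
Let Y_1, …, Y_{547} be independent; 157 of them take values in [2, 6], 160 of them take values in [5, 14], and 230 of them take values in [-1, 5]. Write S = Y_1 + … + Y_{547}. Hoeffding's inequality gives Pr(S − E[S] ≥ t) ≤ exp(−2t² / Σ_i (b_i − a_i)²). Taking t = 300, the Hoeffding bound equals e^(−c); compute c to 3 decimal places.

Σ(b_i − a_i)² = 157·4² + 160·9² + 230·6² = 23752.
c = 2t² / 23752 = 2·300² / 23752 = 7.5783.

7.578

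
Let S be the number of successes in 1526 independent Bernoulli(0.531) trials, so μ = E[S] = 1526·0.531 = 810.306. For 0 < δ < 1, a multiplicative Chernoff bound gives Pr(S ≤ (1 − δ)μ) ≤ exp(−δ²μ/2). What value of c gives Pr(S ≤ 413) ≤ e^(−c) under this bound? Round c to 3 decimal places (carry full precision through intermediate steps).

97.403

Write 413 = (1 − δ)μ, so δ = 1 − 413/810.306 = 0.490316…
Then the exponent is δ²μ/2 = (μ − 413)²/(2μ) = 97.402745.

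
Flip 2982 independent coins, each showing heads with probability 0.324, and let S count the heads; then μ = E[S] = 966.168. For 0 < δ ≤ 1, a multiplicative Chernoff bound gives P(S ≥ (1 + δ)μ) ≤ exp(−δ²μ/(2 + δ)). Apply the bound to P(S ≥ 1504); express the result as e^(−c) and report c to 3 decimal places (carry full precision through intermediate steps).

117.103

Write 1504 = (1 + δ)μ, so δ = 1504/966.168 − 1 = 0.5566651…
Then the exponent is δ²μ/(2 + δ) = (1504 − μ)² / (μ·(2 + δ)) = 117.102667.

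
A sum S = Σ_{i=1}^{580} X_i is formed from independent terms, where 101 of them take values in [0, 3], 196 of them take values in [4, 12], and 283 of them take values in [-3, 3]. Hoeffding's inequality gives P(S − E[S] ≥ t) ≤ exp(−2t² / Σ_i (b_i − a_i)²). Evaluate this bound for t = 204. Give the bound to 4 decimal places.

Σ(b_i − a_i)² = 101·3² + 196·8² + 283·6² = 23641.
Exponent = 2·204² / 23641 = 3.52066.
Bound = exp(−3.52066) = 0.02958.

0.0296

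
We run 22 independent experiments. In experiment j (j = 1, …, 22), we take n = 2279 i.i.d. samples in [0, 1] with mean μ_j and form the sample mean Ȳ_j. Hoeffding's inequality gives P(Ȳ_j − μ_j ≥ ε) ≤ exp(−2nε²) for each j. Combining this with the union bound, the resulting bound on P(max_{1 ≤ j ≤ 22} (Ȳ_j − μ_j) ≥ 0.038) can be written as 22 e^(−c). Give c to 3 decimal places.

Union bound over the 22 events: P(max_{1 ≤ j ≤ 22} (Ȳ_j − μ_j) ≥ 0.038) ≤ 22·exp(−2nε²) = 22 exp(−2·2279·0.038²).
So c = 2·2279·0.038² = 6.5818.

6.582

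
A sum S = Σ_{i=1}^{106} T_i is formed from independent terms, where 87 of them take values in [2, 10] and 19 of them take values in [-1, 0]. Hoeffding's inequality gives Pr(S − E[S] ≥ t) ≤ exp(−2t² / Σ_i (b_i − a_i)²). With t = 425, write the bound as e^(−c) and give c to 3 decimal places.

64.659

Σ(b_i − a_i)² = 87·8² + 19·1² = 5587.
c = 2t² / 5587 = 2·425² / 5587 = 64.6590.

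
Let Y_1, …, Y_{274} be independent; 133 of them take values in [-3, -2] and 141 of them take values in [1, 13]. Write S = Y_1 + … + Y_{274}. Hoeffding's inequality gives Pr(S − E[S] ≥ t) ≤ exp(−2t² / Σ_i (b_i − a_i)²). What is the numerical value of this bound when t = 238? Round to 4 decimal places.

Σ(b_i − a_i)² = 133·1² + 141·12² = 20437.
Exponent = 2·238² / 20437 = 5.54328.
Bound = exp(−5.54328) = 0.00391.

0.0039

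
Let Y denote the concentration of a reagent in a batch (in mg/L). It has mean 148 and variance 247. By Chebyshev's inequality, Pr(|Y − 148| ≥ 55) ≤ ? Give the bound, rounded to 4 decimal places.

0.0817

Chebyshev: Pr(|Y − μ| ≥ t) ≤ Var(Y)/t².
Bound = 247 / 3025 = 0.0817.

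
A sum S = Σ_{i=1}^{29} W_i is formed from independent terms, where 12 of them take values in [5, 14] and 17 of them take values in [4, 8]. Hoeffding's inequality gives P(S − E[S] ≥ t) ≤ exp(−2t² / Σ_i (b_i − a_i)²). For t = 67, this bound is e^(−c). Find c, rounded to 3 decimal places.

7.217

Σ(b_i − a_i)² = 12·9² + 17·4² = 1244.
c = 2t² / 1244 = 2·67² / 1244 = 7.2170.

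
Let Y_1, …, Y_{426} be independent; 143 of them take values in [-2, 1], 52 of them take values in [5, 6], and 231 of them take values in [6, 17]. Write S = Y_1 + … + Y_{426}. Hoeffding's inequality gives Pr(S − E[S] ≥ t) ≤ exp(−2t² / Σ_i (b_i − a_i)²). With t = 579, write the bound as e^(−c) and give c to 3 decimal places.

Σ(b_i − a_i)² = 143·3² + 52·1² + 231·11² = 29290.
c = 2t² / 29290 = 2·579² / 29290 = 22.8912.

22.891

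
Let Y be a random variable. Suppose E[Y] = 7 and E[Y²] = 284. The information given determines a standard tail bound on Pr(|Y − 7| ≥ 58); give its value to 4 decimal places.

0.0699

The first two moments determine the variance, so Chebyshev's inequality is the sharpest standard bound available.
Var(Y) = E[Y²] − (E[Y])² = 284 − 49 = 235.
Chebyshev's inequality: Pr(|Y − μ| ≥ t) ≤ Var(Y)/t² = 235/3364 = 0.0699.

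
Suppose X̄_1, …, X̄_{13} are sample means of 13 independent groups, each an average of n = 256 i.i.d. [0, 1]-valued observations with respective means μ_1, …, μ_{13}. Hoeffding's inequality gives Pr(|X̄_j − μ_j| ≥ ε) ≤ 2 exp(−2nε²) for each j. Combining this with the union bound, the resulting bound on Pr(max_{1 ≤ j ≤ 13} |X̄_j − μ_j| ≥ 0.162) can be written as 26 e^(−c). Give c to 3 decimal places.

13.437

Union bound over the 13 events: Pr(max_{1 ≤ j ≤ 13} |X̄_j − μ_j| ≥ 0.162) ≤ 13·2·exp(−2nε²) = 26 exp(−2·256·0.162²).
So c = 2·256·0.162² = 13.4369.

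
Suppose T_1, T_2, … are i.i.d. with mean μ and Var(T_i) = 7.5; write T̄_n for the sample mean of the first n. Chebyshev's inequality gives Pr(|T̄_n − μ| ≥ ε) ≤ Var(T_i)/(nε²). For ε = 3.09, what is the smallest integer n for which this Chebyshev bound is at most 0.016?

Require 7.5/(n·3.09²) ≤ 0.016, i.e. n ≥ 7.5/(0.016·3.09²) = 49.094.
The smallest integer n is 50.

50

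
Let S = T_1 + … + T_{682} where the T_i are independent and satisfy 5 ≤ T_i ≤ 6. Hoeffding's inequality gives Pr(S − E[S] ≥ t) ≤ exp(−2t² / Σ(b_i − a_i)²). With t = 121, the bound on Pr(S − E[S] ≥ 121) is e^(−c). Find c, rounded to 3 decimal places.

Σ(b_i − a_i)² = 682·(1)² = 682.
c = 2t²/682 = 2·121²/682 = 42.9355.

42.935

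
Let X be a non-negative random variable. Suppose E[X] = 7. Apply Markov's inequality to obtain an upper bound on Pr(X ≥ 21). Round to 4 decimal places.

0.3333

Markov's inequality: for a non-negative random variable, Pr(X ≥ a) ≤ E[X]/a.
Here E[X] = 7 and a = 21, so the bound is 7/21 = 0.3333.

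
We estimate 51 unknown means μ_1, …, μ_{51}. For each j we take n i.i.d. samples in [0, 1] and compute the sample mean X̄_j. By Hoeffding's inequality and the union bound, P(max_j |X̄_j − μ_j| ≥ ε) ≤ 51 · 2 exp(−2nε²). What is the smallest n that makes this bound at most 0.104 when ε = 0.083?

Need 2·51·exp(−2nε²) ≤ 0.104, i.e. exp(−2nε²) ≤ 0.104/102.
So 2nε² ≥ ln(102/0.104) = 6.888337.
Hence n ≥ 6.888337/(2·0.083²) = 499.952.
The smallest integer n is 500.

500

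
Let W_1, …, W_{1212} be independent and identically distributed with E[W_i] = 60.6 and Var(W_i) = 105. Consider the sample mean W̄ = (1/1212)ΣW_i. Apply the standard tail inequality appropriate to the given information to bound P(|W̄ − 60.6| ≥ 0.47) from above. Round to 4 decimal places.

With mean and variance of each term known, Chebyshev's inequality bounds the deviation of the sum (or sample mean).
Var(W̄) = Var(W_i)/n = 105/1212 = 0.086634.
Chebyshev: P(|W̄ − 60.6| ≥ 0.47) ≤ Var(W̄)/(0.47)² = 105/(1212·0.47²) = 0.3922.

0.3922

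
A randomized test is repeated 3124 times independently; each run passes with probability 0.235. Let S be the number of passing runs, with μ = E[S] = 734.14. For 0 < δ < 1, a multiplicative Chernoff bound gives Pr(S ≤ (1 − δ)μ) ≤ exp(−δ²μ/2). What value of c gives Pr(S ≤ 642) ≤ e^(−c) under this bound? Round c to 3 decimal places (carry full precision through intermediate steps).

5.782

Write 642 = (1 − δ)μ, so δ = 1 − 642/734.14 = 0.1255074…
Then the exponent is δ²μ/2 = (μ − 642)²/(2μ) = 5.782126.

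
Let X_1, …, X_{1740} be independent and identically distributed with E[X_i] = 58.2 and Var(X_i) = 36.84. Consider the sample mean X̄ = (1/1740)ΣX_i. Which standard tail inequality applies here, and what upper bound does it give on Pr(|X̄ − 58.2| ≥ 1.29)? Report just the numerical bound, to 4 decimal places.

With mean and variance of each term known, Chebyshev's inequality bounds the deviation of the sum (or sample mean).
Var(X̄) = Var(X_i)/n = 36.84/1740 = 0.021172.
Chebyshev: Pr(|X̄ − 58.2| ≥ 1.29) ≤ Var(X̄)/(1.29)² = 36.84/(1740·1.29²) = 0.0127.

0.0127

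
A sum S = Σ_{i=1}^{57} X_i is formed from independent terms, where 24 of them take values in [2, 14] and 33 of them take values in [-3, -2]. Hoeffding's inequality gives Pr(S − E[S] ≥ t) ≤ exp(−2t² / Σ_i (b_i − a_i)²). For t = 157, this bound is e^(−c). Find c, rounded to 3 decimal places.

14.130

Σ(b_i − a_i)² = 24·12² + 33·1² = 3489.
c = 2t² / 3489 = 2·157² / 3489 = 14.1296.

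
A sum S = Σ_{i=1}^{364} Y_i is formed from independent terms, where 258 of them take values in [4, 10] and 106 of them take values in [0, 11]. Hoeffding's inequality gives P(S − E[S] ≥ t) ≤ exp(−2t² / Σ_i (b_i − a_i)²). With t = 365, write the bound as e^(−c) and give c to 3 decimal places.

Σ(b_i − a_i)² = 258·6² + 106·11² = 22114.
c = 2t² / 22114 = 2·365² / 22114 = 12.0489.

12.049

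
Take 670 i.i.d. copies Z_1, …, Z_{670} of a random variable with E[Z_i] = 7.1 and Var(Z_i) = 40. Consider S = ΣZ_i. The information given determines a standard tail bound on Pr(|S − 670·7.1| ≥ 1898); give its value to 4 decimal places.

With mean and variance of each term known, Chebyshev's inequality bounds the deviation of the sum (or sample mean).
Var(S) = n·Var(Z_i) = 670·40 = 26800.
Chebyshev: Pr(|S − 670·7.1| ≥ 1898) ≤ Var(S)/1898² = 26800/3602404 = 0.0074.

0.0074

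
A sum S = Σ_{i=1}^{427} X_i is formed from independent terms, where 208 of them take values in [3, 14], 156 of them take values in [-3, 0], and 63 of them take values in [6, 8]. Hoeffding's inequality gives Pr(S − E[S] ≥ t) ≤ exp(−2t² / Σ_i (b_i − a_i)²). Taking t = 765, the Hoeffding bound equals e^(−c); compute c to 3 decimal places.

43.634

Σ(b_i − a_i)² = 208·11² + 156·3² + 63·2² = 26824.
c = 2t² / 26824 = 2·765² / 26824 = 43.6344.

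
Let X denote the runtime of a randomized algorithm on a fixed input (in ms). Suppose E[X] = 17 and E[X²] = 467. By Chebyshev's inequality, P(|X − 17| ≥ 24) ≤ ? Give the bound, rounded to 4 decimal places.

Var(X) = E[X²] − (E[X])² = 467 − 289 = 178.
Chebyshev's inequality: P(|X − μ| ≥ t) ≤ Var(X)/t² = 178/576 = 0.3090.

0.3090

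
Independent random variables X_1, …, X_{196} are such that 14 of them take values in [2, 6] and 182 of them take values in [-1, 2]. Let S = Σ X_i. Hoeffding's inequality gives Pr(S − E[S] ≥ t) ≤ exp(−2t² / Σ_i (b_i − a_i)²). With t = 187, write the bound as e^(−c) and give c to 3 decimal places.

37.561

Σ(b_i − a_i)² = 14·4² + 182·3² = 1862.
c = 2t² / 1862 = 2·187² / 1862 = 37.5607.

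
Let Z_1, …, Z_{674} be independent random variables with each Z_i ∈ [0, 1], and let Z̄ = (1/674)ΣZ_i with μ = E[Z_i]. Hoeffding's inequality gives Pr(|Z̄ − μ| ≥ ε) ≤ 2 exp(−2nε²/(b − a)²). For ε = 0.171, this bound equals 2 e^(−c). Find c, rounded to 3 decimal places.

39.417

c = 2nε²/(b − a)² = 2·674·0.171² / 1² = 39.4169.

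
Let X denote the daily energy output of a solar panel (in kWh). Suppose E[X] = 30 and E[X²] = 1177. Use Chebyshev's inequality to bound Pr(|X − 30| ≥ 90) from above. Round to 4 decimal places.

0.0342

Var(X) = E[X²] − (E[X])² = 1177 − 900 = 277.
Chebyshev's inequality: Pr(|X − μ| ≥ t) ≤ Var(X)/t² = 277/8100 = 0.0342.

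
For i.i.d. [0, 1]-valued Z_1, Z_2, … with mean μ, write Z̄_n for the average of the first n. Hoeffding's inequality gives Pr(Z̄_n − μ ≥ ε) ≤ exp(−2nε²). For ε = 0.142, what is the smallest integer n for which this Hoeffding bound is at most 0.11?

Require exp(−2nε²) ≤ 0.11, i.e. 2nε² ≥ ln(1/0.11) = 2.207275.
So n ≥ 2.207275 / (2·0.142²) = 54.733.
The smallest integer n is 55.

55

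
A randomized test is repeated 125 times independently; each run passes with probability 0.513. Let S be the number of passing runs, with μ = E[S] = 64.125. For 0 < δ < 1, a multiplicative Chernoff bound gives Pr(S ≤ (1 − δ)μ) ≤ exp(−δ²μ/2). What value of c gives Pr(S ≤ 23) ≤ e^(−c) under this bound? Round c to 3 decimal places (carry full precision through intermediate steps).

Write 23 = (1 − δ)μ, so δ = 1 − 23/64.125 = 0.6413255…
Then the exponent is δ²μ/2 = (μ − 23)²/(2μ) = 13.187256.

13.187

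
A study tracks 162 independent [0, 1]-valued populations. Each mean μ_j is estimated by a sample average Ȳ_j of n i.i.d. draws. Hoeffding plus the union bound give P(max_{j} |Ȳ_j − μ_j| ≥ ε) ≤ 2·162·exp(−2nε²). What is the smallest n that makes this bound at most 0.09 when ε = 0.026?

Need 2·162·exp(−2nε²) ≤ 0.09, i.e. exp(−2nε²) ≤ 0.09/324.
So 2nε² ≥ ln(324/0.09) = 8.188689.
Hence n ≥ 8.188689/(2·0.026²) = 6056.723.
The smallest integer n is 6057.

6057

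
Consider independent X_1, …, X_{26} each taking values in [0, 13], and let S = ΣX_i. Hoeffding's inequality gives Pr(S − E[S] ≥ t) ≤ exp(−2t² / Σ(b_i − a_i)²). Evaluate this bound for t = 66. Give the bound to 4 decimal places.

0.1377

Σ(b_i − a_i)² = 26·(13)² = 4394.
Exponent = 2·66²/4394 = 1.9827.
Bound = exp(−1.9827) = 0.13770.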